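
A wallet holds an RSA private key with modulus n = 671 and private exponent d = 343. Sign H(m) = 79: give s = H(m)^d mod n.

(H(m))^2 ≡ 79^2 = 6241 ≡ 202
(H(m))^4 ≡ 202^2 = 40804 ≡ 544
(H(m))^8 ≡ 544^2 = 295936 ≡ 25
(H(m))^16 ≡ 25^2 = 625
(H(m))^32 ≡ 625^2 = 390625 ≡ 103
(H(m))^64 ≡ 103^2 = 10609 ≡ 544
(H(m))^128 ≡ 544^2 = 295936 ≡ 25
(H(m))^256 ≡ 25^2 = 625
343 = 256 + 64 + 16 + 4 + 2 + 1, so (H(m))^343 ≡ 625·544·625·544·202·79 ≡ 481 (mod 671)

481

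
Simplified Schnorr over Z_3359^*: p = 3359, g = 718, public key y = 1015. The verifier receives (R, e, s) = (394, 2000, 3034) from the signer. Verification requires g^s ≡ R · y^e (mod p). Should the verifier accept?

reject

g^s mod p:
718^2 = 515524 ≡ 1597
718^4 ≡ 1597^2 = 2550409 ≡ 928
718^8 ≡ 928^2 = 861184 ≡ 1280
718^16 ≡ 1280^2 = 1638400 ≡ 2567
718^32 ≡ 2567^2 = 6589489 ≡ 2490
718^64 ≡ 2490^2 = 6200100 ≡ 2745
718^128 ≡ 2745^2 = 7535025 ≡ 788
718^256 ≡ 788^2 = 620944 ≡ 2888
718^512 ≡ 2888^2 = 8340544 ≡ 147
718^1024 ≡ 147^2 = 21609 ≡ 1455
718^2048 ≡ 1455^2 = 2117025 ≡ 855
3034 = 2048 + 512 + 256 + 128 + 64 + 16 + 8 + 2, so 718^3034 ≡ 855·147·2888·788·2745·2567·1280·1597 ≡ 2065 (mod 3359)
R · y^e mod p:
1015^2 = 1030225 ≡ 2371
1015^4 ≡ 2371^2 = 5621641 ≡ 2034
1015^8 ≡ 2034^2 = 4137156 ≡ 2227
1015^16 ≡ 2227^2 = 4959529 ≡ 1645
1015^32 ≡ 1645^2 = 2706025 ≡ 2030
1015^64 ≡ 2030^2 = 4120900 ≡ 2766
1015^128 ≡ 2766^2 = 7650756 ≡ 2313
1015^256 ≡ 2313^2 = 5349969 ≡ 2441
1015^512 ≡ 2441^2 = 5958481 ≡ 2974
1015^1024 ≡ 2974^2 = 8844676 ≡ 429
2000 = 1024 + 512 + 256 + 128 + 64 + 16, so 1015^2000 ≡ 429·2974·2441·2313·2766·1645 ≡ 905 (mod 3359)
394·905 = 356570 ≡ 516 (mod 3359)
2065 ≠ 516; the check fails.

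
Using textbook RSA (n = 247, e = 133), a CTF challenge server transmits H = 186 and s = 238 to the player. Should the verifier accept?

accept

Squares mod 247: s^1≡238, s^2≡81, s^4≡139, s^8≡55, s^16≡61, s^32≡16, s^64≡9, s^128≡81
133 = 128 + 4 + 1, so s^133 ≡ 81·139·238 ≡ 186 (mod 247)
186 = H, so the signature checks out.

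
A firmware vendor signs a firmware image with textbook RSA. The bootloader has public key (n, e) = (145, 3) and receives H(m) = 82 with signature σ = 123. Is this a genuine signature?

Squares mod 145: σ^1≡123, σ^2≡49
3 = 2 + 1, so σ^3 ≡ 49·123 ≡ 82 (mod 145)
Since 82 equals the digest 82, verification succeeds.

genuine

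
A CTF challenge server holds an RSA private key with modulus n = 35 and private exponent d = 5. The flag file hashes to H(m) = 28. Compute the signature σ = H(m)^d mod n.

28

(H(m))^2 ≡ 28^2 = 784 ≡ 14
(H(m))^4 ≡ 14^2 = 196 ≡ 21
5 = 4 + 1, so (H(m))^5 ≡ 21·28 ≡ 28 (mod 35)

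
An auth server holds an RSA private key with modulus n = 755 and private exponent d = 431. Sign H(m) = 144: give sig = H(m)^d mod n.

(H(m))^2 ≡ 144^2 = 20736 ≡ 351
(H(m))^4 ≡ 351^2 = 123201 ≡ 136
(H(m))^8 ≡ 136^2 = 18496 ≡ 376
(H(m))^16 ≡ 376^2 = 141376 ≡ 191
(H(m))^32 ≡ 191^2 = 36481 ≡ 241
(H(m))^64 ≡ 241^2 = 58081 ≡ 701
(H(m))^128 ≡ 701^2 = 491401 ≡ 651
(H(m))^256 ≡ 651^2 = 423801 ≡ 246
431 = 256 + 128 + 32 + 8 + 4 + 2 + 1, so (H(m))^431 ≡ 246·651·241·376·136·351·144 ≡ 489 (mod 755)

489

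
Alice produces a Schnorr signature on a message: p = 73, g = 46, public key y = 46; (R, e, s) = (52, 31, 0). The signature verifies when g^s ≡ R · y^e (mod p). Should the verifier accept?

g^s mod p:
46^0 mod 73 = 1
R · y^e mod p:
Squares mod 73: 46^1≡46, 46^2≡72, 46^4≡1, 46^8≡1, 46^16≡1
31 = 16 + 8 + 4 + 2 + 1, so 46^31 ≡ 1·1·1·72·46 ≡ 27 (mod 73)
52·27 = 1404 ≡ 17 (mod 73)
1 ≠ 17; the check fails.

reject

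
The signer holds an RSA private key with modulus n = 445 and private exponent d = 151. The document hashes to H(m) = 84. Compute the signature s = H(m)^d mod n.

(H(m))^2 ≡ 84^2 = 7056 ≡ 381
(H(m))^4 ≡ 381^2 = 145161 ≡ 91
(H(m))^8 ≡ 91^2 = 8281 ≡ 271
(H(m))^16 ≡ 271^2 = 73441 ≡ 16
(H(m))^32 ≡ 16^2 = 256
(H(m))^64 ≡ 256^2 = 65536 ≡ 121
(H(m))^128 ≡ 121^2 = 14641 ≡ 401
151 = 128 + 16 + 4 + 2 + 1, so (H(m))^151 ≡ 401·16·91·381·84 ≡ 314 (mod 445)

314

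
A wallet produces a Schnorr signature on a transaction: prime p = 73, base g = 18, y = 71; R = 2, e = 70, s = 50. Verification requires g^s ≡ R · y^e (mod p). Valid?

g^s mod p:
Squares mod 73: 18^1≡18, 18^2≡32, 18^4≡2, 18^8≡4, 18^16≡16, 18^32≡37
50 = 32 + 16 + 2, so 18^50 ≡ 37·16·32 ≡ 37 (mod 73)
R · y^e mod p:
Squares mod 73: 71^1≡71, 71^2≡4, 71^4≡16, 71^8≡37, 71^16≡55, 71^32≡32, 71^64≡2
70 = 64 + 4 + 2, so 71^70 ≡ 2·16·4 ≡ 55 (mod 73)
2·55 = 110 ≡ 37 (mod 73)
37 ≡ 37 (mod 73); signature holds.

yes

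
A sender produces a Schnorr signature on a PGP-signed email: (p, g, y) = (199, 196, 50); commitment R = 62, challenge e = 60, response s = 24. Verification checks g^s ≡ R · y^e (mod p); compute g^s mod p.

182

196^2 = 38416 ≡ 9
196^4 ≡ 9^2 = 81
196^8 ≡ 81^2 = 6561 ≡ 193
196^16 ≡ 193^2 = 37249 ≡ 36
24 = 16 + 8, so 196^24 ≡ 36·193 ≡ 182 (mod 199)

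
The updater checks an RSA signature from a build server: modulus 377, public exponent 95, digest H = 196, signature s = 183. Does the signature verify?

Squares mod 377: s^1≡183, s^2≡313, s^4≡326, s^8≡339, s^16≡313, s^32≡326, s^64≡339
95 = 64 + 16 + 8 + 4 + 2 + 1, so s^95 ≡ 339·313·339·326·313·183 ≡ 196 (mod 377)
196 = H, so the signature checks out.

verifies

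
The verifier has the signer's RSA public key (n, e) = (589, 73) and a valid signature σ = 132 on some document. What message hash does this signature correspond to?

512

Squares mod 589: σ^1≡132, σ^2≡343, σ^4≡438, σ^8≡419, σ^16≡39, σ^32≡343, σ^64≡438
73 = 64 + 8 + 1, so σ^73 ≡ 438·419·132 ≡ 512 (mod 589)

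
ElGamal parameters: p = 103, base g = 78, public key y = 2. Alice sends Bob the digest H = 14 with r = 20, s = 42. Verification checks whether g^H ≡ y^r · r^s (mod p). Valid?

Left side g^H mod p:
Squares mod 103: 78^1≡78, 78^2≡7, 78^4≡49, 78^8≡32
14 = 8 + 4 + 2, so 78^14 ≡ 32·49·7 ≡ 58 (mod 103)
Right side y^r · r^s mod p:
Squares mod 103: 2^1≡2, 2^2≡4, 2^4≡16, 2^8≡50, 2^16≡28
20 = 16 + 4, so 2^20 ≡ 28·16 ≡ 36 (mod 103)
Squares mod 103: 20^1≡20, 20^2≡91, 20^4≡41, 20^8≡33, 20^16≡59, 20^32≡82
42 = 32 + 8 + 2, so 20^42 ≡ 82·33·91 ≡ 76 (mod 103)
36·76 = 2736 ≡ 58 (mod 103)
58 ≡ 58 (mod 103), so the signature is genuine.

yes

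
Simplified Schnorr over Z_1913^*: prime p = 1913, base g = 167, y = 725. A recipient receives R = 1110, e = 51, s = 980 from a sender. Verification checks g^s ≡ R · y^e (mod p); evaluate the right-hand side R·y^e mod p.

725^2 = 525625 ≡ 1463
725^4 ≡ 1463^2 = 2140369 ≡ 1635
725^8 ≡ 1635^2 = 2673225 ≡ 764
725^16 ≡ 764^2 = 583696 ≡ 231
725^32 ≡ 231^2 = 53361 ≡ 1710
51 = 32 + 16 + 2 + 1, so 725^51 ≡ 1710·231·1463·725 ≡ 611 (mod 1913)
R · y^e ≡ 1110·611 = 678210 ≡ 1008 (mod 1913)

1008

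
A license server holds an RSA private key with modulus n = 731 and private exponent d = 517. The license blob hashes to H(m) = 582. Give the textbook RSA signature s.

(H(m))^2 ≡ 582^2 = 338724 ≡ 271
(H(m))^4 ≡ 271^2 = 73441 ≡ 341
(H(m))^8 ≡ 341^2 = 116281 ≡ 52
(H(m))^16 ≡ 52^2 = 2704 ≡ 511
(H(m))^32 ≡ 511^2 = 261121 ≡ 154
(H(m))^64 ≡ 154^2 = 23716 ≡ 324
(H(m))^128 ≡ 324^2 = 104976 ≡ 443
(H(m))^256 ≡ 443^2 = 196249 ≡ 341
(H(m))^512 ≡ 341^2 = 116281 ≡ 52
517 = 512 + 4 + 1, so (H(m))^517 ≡ 52·341·582 ≡ 497 (mod 731)

497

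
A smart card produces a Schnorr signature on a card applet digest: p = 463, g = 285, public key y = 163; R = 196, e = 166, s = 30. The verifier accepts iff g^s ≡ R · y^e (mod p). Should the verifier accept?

accept

g^s mod p:
285^2 = 81225 ≡ 200
285^4 ≡ 200^2 = 40000 ≡ 182
285^8 ≡ 182^2 = 33124 ≡ 251
285^16 ≡ 251^2 = 63001 ≡ 33
30 = 16 + 8 + 4 + 2, so 285^30 ≡ 33·251·182·200 ≡ 230 (mod 463)
R · y^e mod p:
163^2 = 26569 ≡ 178
163^4 ≡ 178^2 = 31684 ≡ 200
163^8 ≡ 200^2 = 40000 ≡ 182
163^16 ≡ 182^2 = 33124 ≡ 251
163^32 ≡ 251^2 = 63001 ≡ 33
163^64 ≡ 33^2 = 1089 ≡ 163
163^128 ≡ 163^2 = 26569 ≡ 178
166 = 128 + 32 + 4 + 2, so 163^166 ≡ 178·33·200·178 ≡ 450 (mod 463)
196·450 = 88200 ≡ 230 (mod 463)
230 ≡ 230 (mod 463); signature holds.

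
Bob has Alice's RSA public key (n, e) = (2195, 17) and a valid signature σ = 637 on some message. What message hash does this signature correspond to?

1832

σ^2 ≡ 637^2 = 405769 ≡ 1889
σ^4 ≡ 1889^2 = 3568321 ≡ 1446
σ^8 ≡ 1446^2 = 2090916 ≡ 1276
σ^16 ≡ 1276^2 = 1628176 ≡ 1681
17 = 16 + 1, so σ^17 ≡ 1681·637 ≡ 1832 (mod 2195)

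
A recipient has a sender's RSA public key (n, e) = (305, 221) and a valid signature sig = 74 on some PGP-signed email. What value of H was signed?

169

sig^2 ≡ 74^2 = 5476 ≡ 291
sig^4 ≡ 291^2 = 84681 ≡ 196
sig^8 ≡ 196^2 = 38416 ≡ 291
sig^16 ≡ 291^2 = 84681 ≡ 196
sig^32 ≡ 196^2 = 38416 ≡ 291
sig^64 ≡ 291^2 = 84681 ≡ 196
sig^128 ≡ 196^2 = 38416 ≡ 291
221 = 128 + 64 + 16 + 8 + 4 + 1, so sig^221 ≡ 291·196·196·291·196·74 ≡ 169 (mod 305)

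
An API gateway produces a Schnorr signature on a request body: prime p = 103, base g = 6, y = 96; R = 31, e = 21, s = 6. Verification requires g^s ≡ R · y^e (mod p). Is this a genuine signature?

genuine

g^s mod p:
6^6 mod 103 = 100
R · y^e mod p:
96^21 mod 103 = 73
31·73 = 2263 ≡ 100 (mod 103)
100 ≡ 100 (mod 103); signature holds.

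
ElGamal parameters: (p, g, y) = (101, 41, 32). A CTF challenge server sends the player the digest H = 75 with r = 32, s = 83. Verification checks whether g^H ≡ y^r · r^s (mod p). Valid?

yes

Left side g^H mod p:
Squares mod 101: 41^1≡41, 41^2≡65, 41^4≡84, 41^8≡87, 41^16≡95, 41^32≡36, 41^64≡84
75 = 64 + 8 + 2 + 1, so 41^75 ≡ 84·87·65·41 ≡ 91 (mod 101)
Right side y^r · r^s mod p:
Squares mod 101: 32^1≡32, 32^2≡14, 32^4≡95, 32^8≡36, 32^16≡84, 32^32≡87
32^32 ≡ 87 (mod 101)
Squares mod 101: 32^1≡32, 32^2≡14, 32^4≡95, 32^8≡36, 32^16≡84, 32^32≡87, 32^64≡95
83 = 64 + 16 + 2 + 1, so 32^83 ≡ 95·84·14·32 ≡ 44 (mod 101)
87·44 = 3828 ≡ 91 (mod 101)
91 ≡ 91 (mod 101), so the signature is genuine.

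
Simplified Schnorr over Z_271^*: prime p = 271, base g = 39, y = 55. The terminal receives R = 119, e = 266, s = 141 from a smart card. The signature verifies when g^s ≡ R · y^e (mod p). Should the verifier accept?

g^s mod p:
39^2 = 1521 ≡ 166
39^4 ≡ 166^2 = 27556 ≡ 185
39^8 ≡ 185^2 = 34225 ≡ 79
39^16 ≡ 79^2 = 6241 ≡ 8
39^32 ≡ 8^2 = 64
39^64 ≡ 64^2 = 4096 ≡ 31
39^128 ≡ 31^2 = 961 ≡ 148
141 = 128 + 8 + 4 + 1, so 39^141 ≡ 148·79·185·39 ≡ 87 (mod 271)
R · y^e mod p:
55^2 = 3025 ≡ 44
55^4 ≡ 44^2 = 1936 ≡ 39
55^8 ≡ 39^2 = 1521 ≡ 166
55^16 ≡ 166^2 = 27556 ≡ 185
55^32 ≡ 185^2 = 34225 ≡ 79
55^64 ≡ 79^2 = 6241 ≡ 8
55^128 ≡ 8^2 = 64
55^256 ≡ 64^2 = 4096 ≡ 31
266 = 256 + 8 + 2, so 55^266 ≡ 31·166·44 ≡ 139 (mod 271)
119·139 = 16541 ≡ 10 (mod 271)
87 ≠ 10; the check fails.

reject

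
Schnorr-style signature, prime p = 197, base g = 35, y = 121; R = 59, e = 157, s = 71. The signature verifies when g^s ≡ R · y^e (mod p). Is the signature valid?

invalid

g^s mod p:
35^2 = 1225 ≡ 43
35^4 ≡ 43^2 = 1849 ≡ 76
35^8 ≡ 76^2 = 5776 ≡ 63
35^16 ≡ 63^2 = 3969 ≡ 29
35^32 ≡ 29^2 = 841 ≡ 53
35^64 ≡ 53^2 = 2809 ≡ 51
71 = 64 + 4 + 2 + 1, so 35^71 ≡ 51·76·43·35 ≡ 13 (mod 197)
R · y^e mod p:
121^2 = 14641 ≡ 63
121^4 ≡ 63^2 = 3969 ≡ 29
121^8 ≡ 29^2 = 841 ≡ 53
121^16 ≡ 53^2 = 2809 ≡ 51
121^32 ≡ 51^2 = 2601 ≡ 40
121^64 ≡ 40^2 = 1600 ≡ 24
121^128 ≡ 24^2 = 576 ≡ 182
157 = 128 + 16 + 8 + 4 + 1, so 121^157 ≡ 182·51·53·29·121 ≡ 10 (mod 197)
59·10 = 590 ≡ 196 (mod 197)
13 ≠ 196; the check fails.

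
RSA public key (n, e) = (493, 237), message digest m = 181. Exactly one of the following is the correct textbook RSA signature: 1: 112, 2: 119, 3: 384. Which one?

1

Candidate 1: 112^237 mod 493 = 181
  → matches m = 181
Candidate 2: 119^237 mod 493 = 425
Candidate 3: 384^237 mod 493 = 402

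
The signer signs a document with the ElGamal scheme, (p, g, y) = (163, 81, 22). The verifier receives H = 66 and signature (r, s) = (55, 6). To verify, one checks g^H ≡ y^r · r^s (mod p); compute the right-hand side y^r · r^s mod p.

22^55 mod 163 = 22
55^6 mod 163 = 22
y^r · r^s ≡ 22·22 = 484 ≡ 158 (mod 163)

158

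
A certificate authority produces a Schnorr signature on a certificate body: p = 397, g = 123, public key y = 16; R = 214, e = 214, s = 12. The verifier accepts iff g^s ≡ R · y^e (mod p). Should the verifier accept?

reject

g^s mod p:
123^12 mod 397 = 333
R · y^e mod p:
16^214 mod 397 = 99
214·99 = 21186 ≡ 145 (mod 397)
333 ≠ 145; the check fails.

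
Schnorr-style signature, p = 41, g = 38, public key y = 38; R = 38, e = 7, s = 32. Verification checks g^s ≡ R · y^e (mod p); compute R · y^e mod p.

1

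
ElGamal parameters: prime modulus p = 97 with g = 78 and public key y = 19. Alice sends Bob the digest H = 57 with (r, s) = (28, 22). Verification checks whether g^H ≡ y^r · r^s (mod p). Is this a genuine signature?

forged

Left side g^H mod p:
78^2 = 6084 ≡ 70
78^4 ≡ 70^2 = 4900 ≡ 50
78^8 ≡ 50^2 = 2500 ≡ 75
78^16 ≡ 75^2 = 5625 ≡ 96
78^32 ≡ 96^2 = 9216 ≡ 1
57 = 32 + 16 + 8 + 1, so 78^57 ≡ 1·96·75·78 ≡ 67 (mod 97)
Right side y^r · r^s mod p:
19^2 = 361 ≡ 70
19^4 ≡ 70^2 = 4900 ≡ 50
19^8 ≡ 50^2 = 2500 ≡ 75
19^16 ≡ 75^2 = 5625 ≡ 96
28 = 16 + 8 + 4, so 19^28 ≡ 96·75·50 ≡ 33 (mod 97)
28^2 = 784 ≡ 8
28^4 ≡ 8^2 = 64
28^8 ≡ 64^2 = 4096 ≡ 22
28^16 ≡ 22^2 = 484 ≡ 96
22 = 16 + 4 + 2, so 28^22 ≡ 96·64·8 ≡ 70 (mod 97)
33·70 = 2310 ≡ 79 (mod 97)
67 ≠ 79, so verification fails.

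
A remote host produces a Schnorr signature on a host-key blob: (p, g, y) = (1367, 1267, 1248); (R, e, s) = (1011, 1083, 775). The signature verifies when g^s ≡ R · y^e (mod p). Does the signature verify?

g^s mod p:
Squares mod 1367: 1267^1≡1267, 1267^2≡431, 1267^4≡1216, 1267^8≡929, 1267^16≡464, 1267^32≡677, 1267^64≡384, 1267^128≡1187, 1267^256≡959, 1267^512≡1057
775 = 512 + 256 + 4 + 2 + 1, so 1267^775 ≡ 1057·959·1216·431·1267 ≡ 74 (mod 1367)
R · y^e mod p:
Squares mod 1367: 1248^1≡1248, 1248^2≡491, 1248^4≡489, 1248^8≡1263, 1248^16≡1247, 1248^32≡730, 1248^64≡1137, 1248^128≡954, 1248^256≡1061, 1248^512≡680, 1248^1024≡354
1083 = 1024 + 32 + 16 + 8 + 2 + 1, so 1248^1083 ≡ 354·730·1247·1263·491·1248 ≡ 1229 (mod 1367)
1011·1229 = 1242519 ≡ 1283 (mod 1367)
74 ≠ 1283; the check fails.

does not verify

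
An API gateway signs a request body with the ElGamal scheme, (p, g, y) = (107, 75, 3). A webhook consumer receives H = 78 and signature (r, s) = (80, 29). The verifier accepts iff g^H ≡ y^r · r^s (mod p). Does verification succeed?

fails

Left side g^H mod p:
75^2 = 5625 ≡ 61
75^4 ≡ 61^2 = 3721 ≡ 83
75^8 ≡ 83^2 = 6889 ≡ 41
75^16 ≡ 41^2 = 1681 ≡ 76
75^32 ≡ 76^2 = 5776 ≡ 105
75^64 ≡ 105^2 = 11025 ≡ 4
78 = 64 + 8 + 4 + 2, so 75^78 ≡ 4·41·83·61 ≡ 12 (mod 107)
Right side y^r · r^s mod p:
3^2 = 9
3^4 ≡ 9^2 = 81
3^8 ≡ 81^2 = 6561 ≡ 34
3^16 ≡ 34^2 = 1156 ≡ 86
3^32 ≡ 86^2 = 7396 ≡ 13
3^64 ≡ 13^2 = 169 ≡ 62
80 = 64 + 16, so 3^80 ≡ 62·86 ≡ 89 (mod 107)
80^2 = 6400 ≡ 87
80^4 ≡ 87^2 = 7569 ≡ 79
80^8 ≡ 79^2 = 6241 ≡ 35
80^16 ≡ 35^2 = 1225 ≡ 48
29 = 16 + 8 + 4 + 1, so 80^29 ≡ 48·35·79·80 ≡ 97 (mod 107)
89·97 = 8633 ≡ 73 (mod 107)
12 ≠ 73, so verification fails.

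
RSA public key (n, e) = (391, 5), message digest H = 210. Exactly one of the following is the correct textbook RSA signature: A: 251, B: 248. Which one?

B

Candidate A: 251^2 = 63001 ≡ 50; 251^4 ≡ 50^2 = 2500 ≡ 154; 5 = 4 + 1, so 251^5 ≡ 154·251 ≡ 336 (mod 391)
Candidate B: 248^2 = 61504 ≡ 117; 248^4 ≡ 117^2 = 13689 ≡ 4; 5 = 4 + 1, so 248^5 ≡ 4·248 ≡ 210 (mod 391)
  → matches H = 210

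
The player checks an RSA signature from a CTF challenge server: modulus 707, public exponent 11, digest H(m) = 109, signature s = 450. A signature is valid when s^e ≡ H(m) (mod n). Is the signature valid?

invalid

s^2 ≡ 450^2 = 202500 ≡ 298
s^4 ≡ 298^2 = 88804 ≡ 429
s^8 ≡ 429^2 = 184041 ≡ 221
11 = 8 + 2 + 1, so s^11 ≡ 221·298·450 ≡ 74 (mod 707)
The recovered value 74 does not match the digest 109.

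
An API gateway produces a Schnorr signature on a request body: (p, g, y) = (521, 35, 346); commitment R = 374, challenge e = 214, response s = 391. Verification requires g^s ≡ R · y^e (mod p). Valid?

g^s mod p:
Squares mod 521: 35^1≡35, 35^2≡183, 35^4≡145, 35^8≡185, 35^16≡360, 35^32≡392, 35^64≡490, 35^128≡440, 35^256≡309
391 = 256 + 128 + 4 + 2 + 1, so 35^391 ≡ 309·440·145·183·35 ≡ 410 (mod 521)
R · y^e mod p:
Squares mod 521: 346^1≡346, 346^2≡407, 346^4≡492, 346^8≡320, 346^16≡284, 346^32≡422, 346^64≡423, 346^128≡226
214 = 128 + 64 + 16 + 4 + 2, so 346^214 ≡ 226·423·284·492·407 ≡ 180 (mod 521)
374·180 = 67320 ≡ 111 (mod 521)
410 ≠ 111; the check fails.

no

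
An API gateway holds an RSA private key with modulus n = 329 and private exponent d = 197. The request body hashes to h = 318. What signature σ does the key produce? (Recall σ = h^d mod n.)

75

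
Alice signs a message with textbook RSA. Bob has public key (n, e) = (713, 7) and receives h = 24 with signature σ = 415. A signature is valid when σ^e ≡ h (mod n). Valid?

yes

σ^2 ≡ 415^2 = 172225 ≡ 392
σ^4 ≡ 392^2 = 153664 ≡ 369
7 = 4 + 2 + 1, so σ^7 ≡ 369·392·415 ≡ 24 (mod 713)
24 = h, so the signature checks out.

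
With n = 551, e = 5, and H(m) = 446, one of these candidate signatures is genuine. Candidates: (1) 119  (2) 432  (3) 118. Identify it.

1

Candidate 1: 119^5 mod 551 = 446
  → matches H(m) = 446
Candidate 2: 432^5 mod 551 = 105
Candidate 3: 118^5 mod 551 = 264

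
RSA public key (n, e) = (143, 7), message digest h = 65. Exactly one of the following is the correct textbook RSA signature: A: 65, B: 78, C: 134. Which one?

Candidate A: Squares mod 143: 65^1≡65, 65^2≡78, 65^4≡78; 7 = 4 + 2 + 1, so 65^7 ≡ 78·78·65 ≡ 65 (mod 143)
  → matches h = 65
Candidate B: Squares mod 143: 78^1≡78, 78^2≡78, 78^4≡78; 7 = 4 + 2 + 1, so 78^7 ≡ 78·78·78 ≡ 78 (mod 143)
Candidate C: Squares mod 143: 134^1≡134, 134^2≡81, 134^4≡126; 7 = 4 + 2 + 1, so 134^7 ≡ 126·81·134 ≡ 95 (mod 143)

A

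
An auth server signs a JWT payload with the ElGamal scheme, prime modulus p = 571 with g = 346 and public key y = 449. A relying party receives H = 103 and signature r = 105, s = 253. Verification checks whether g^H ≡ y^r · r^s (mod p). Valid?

no

Left side g^H mod p:
346^2 = 119716 ≡ 377
346^4 ≡ 377^2 = 142129 ≡ 521
346^8 ≡ 521^2 = 271441 ≡ 216
346^16 ≡ 216^2 = 46656 ≡ 405
346^32 ≡ 405^2 = 164025 ≡ 148
346^64 ≡ 148^2 = 21904 ≡ 206
103 = 64 + 32 + 4 + 2 + 1, so 346^103 ≡ 206·148·521·377·346 ≡ 355 (mod 571)
Right side y^r · r^s mod p:
449^2 = 201601 ≡ 38
449^4 ≡ 38^2 = 1444 ≡ 302
449^8 ≡ 302^2 = 91204 ≡ 415
449^16 ≡ 415^2 = 172225 ≡ 354
449^32 ≡ 354^2 = 125316 ≡ 267
449^64 ≡ 267^2 = 71289 ≡ 485
105 = 64 + 32 + 8 + 1, so 449^105 ≡ 485·267·415·449 ≡ 353 (mod 571)
105^2 = 11025 ≡ 176
105^4 ≡ 176^2 = 30976 ≡ 142
105^8 ≡ 142^2 = 20164 ≡ 179
105^16 ≡ 179^2 = 32041 ≡ 65
105^32 ≡ 65^2 = 4225 ≡ 228
105^64 ≡ 228^2 = 51984 ≡ 23
105^128 ≡ 23^2 = 529
253 = 128 + 64 + 32 + 16 + 8 + 4 + 1, so 105^253 ≡ 529·23·228·65·179·142·105 ≡ 283 (mod 571)
353·283 = 99899 ≡ 545 (mod 571)
355 ≠ 545, so verification fails.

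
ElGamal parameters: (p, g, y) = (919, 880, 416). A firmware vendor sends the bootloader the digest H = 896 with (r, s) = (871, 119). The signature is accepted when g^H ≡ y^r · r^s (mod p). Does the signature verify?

verifies

Left side g^H mod p:
Squares mod 919: 880^1≡880, 880^2≡602, 880^4≡318, 880^8≡34, 880^16≡237, 880^32≡110, 880^64≡153, 880^128≡434, 880^256≡880, 880^512≡602
896 = 512 + 256 + 128, so 880^896 ≡ 602·880·434 ≡ 420 (mod 919)
Right side y^r · r^s mod p:
Squares mod 919: 416^1≡416, 416^2≡284, 416^4≡703, 416^8≡706, 416^16≡338, 416^32≡288, 416^64≡234, 416^128≡535, 416^256≡416, 416^512≡284
871 = 512 + 256 + 64 + 32 + 4 + 2 + 1, so 416^871 ≡ 284·416·234·288·703·284·416 ≡ 703 (mod 919)
Squares mod 919: 871^1≡871, 871^2≡466, 871^4≡272, 871^8≡464, 871^16≡250, 871^32≡8, 871^64≡64
119 = 64 + 32 + 16 + 4 + 2 + 1, so 871^119 ≡ 64·8·250·272·466·871 ≡ 866 (mod 919)
703·866 = 608798 ≡ 420 (mod 919)
420 ≡ 420 (mod 919), so the signature is genuine.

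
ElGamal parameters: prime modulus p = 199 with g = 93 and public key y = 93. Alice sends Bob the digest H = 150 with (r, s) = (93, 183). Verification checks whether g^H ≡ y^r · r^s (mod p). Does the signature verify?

Left side g^H mod p:
93^150 mod 199 = 1
Right side y^r · r^s mod p:
93^93 mod 199 = 198
93^183 mod 199 = 198
198·198 = 39204 ≡ 1 (mod 199)
1 ≡ 1 (mod 199), so the signature is genuine.

verifies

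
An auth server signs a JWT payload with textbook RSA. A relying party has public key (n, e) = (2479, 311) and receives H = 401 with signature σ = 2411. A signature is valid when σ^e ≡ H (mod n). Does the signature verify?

verifies

Squares mod 2479: σ^1≡2411, σ^2≡2145, σ^4≡1, σ^8≡1, σ^16≡1, σ^32≡1, σ^64≡1, σ^128≡1, σ^256≡1
311 = 256 + 32 + 16 + 4 + 2 + 1, so σ^311 ≡ 1·1·1·1·2145·2411 ≡ 401 (mod 2479)
Since 401 equals the digest 401, verification succeeds.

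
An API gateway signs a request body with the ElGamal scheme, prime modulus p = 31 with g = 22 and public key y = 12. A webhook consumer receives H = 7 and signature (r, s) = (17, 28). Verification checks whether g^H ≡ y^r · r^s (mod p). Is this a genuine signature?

Left side g^H mod p:
22^2 = 484 ≡ 19
22^4 ≡ 19^2 = 361 ≡ 20
7 = 4 + 2 + 1, so 22^7 ≡ 20·19·22 ≡ 21 (mod 31)
Right side y^r · r^s mod p:
12^2 = 144 ≡ 20
12^4 ≡ 20^2 = 400 ≡ 28
12^8 ≡ 28^2 = 784 ≡ 9
12^16 ≡ 9^2 = 81 ≡ 19
17 = 16 + 1, so 12^17 ≡ 19·12 ≡ 11 (mod 31)
17^2 = 289 ≡ 10
17^4 ≡ 10^2 = 100 ≡ 7
17^8 ≡ 7^2 = 49 ≡ 18
17^16 ≡ 18^2 = 324 ≡ 14
28 = 16 + 8 + 4, so 17^28 ≡ 14·18·7 ≡ 28 (mod 31)
11·28 = 308 ≡ 29 (mod 31)
21 ≠ 29, so verification fails.

forged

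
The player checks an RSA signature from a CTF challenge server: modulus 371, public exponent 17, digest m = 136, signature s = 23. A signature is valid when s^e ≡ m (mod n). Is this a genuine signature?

forged

Squares mod 371: s^1≡23, s^2≡158, s^4≡107, s^8≡319, s^16≡107
17 = 16 + 1, so s^17 ≡ 107·23 ≡ 235 (mod 371)
235 ≠ 136, so verification fails.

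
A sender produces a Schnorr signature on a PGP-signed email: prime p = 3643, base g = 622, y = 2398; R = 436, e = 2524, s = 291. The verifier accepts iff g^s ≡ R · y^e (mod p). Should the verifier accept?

reject

g^s mod p:
622^291 mod 3643 = 218
R · y^e mod p:
2398^2524 mod 3643 = 2185
436·2185 = 952660 ≡ 1837 (mod 3643)
218 ≠ 1837; the check fails.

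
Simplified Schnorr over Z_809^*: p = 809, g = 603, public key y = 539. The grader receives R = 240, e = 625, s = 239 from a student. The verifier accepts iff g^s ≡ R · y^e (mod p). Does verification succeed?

fails

g^s mod p:
603^2 = 363609 ≡ 368
603^4 ≡ 368^2 = 135424 ≡ 321
603^8 ≡ 321^2 = 103041 ≡ 298
603^16 ≡ 298^2 = 88804 ≡ 623
603^32 ≡ 623^2 = 388129 ≡ 618
603^64 ≡ 618^2 = 381924 ≡ 76
603^128 ≡ 76^2 = 5776 ≡ 113
239 = 128 + 64 + 32 + 8 + 4 + 2 + 1, so 603^239 ≡ 113·76·618·298·321·368·603 ≡ 397 (mod 809)
R · y^e mod p:
539^2 = 290521 ≡ 90
539^4 ≡ 90^2 = 8100 ≡ 10
539^8 ≡ 10^2 = 100
539^16 ≡ 100^2 = 10000 ≡ 292
539^32 ≡ 292^2 = 85264 ≡ 319
539^64 ≡ 319^2 = 101761 ≡ 636
539^128 ≡ 636^2 = 404496 ≡ 805
539^256 ≡ 805^2 = 648025 ≡ 16
539^512 ≡ 16^2 = 256
625 = 512 + 64 + 32 + 16 + 1, so 539^625 ≡ 256·636·319·292·539 ≡ 293 (mod 809)
240·293 = 70320 ≡ 746 (mod 809)
397 ≠ 746; the check fails.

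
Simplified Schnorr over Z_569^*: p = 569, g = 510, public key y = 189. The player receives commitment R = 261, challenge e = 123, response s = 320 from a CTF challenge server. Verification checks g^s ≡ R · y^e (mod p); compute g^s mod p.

510^320 mod 569 = 251

251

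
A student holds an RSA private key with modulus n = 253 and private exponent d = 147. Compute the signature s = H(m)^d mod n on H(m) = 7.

(H(m))^2 ≡ 7^2 = 49
(H(m))^4 ≡ 49^2 = 2401 ≡ 124
(H(m))^8 ≡ 124^2 = 15376 ≡ 196
(H(m))^16 ≡ 196^2 = 38416 ≡ 213
(H(m))^32 ≡ 213^2 = 45369 ≡ 82
(H(m))^64 ≡ 82^2 = 6724 ≡ 146
(H(m))^128 ≡ 146^2 = 21316 ≡ 64
147 = 128 + 16 + 2 + 1, so (H(m))^147 ≡ 64·213·49·7 ≡ 83 (mod 253)

83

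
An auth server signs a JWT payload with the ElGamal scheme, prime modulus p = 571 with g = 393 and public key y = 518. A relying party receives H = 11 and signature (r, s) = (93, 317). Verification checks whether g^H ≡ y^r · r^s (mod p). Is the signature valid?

valid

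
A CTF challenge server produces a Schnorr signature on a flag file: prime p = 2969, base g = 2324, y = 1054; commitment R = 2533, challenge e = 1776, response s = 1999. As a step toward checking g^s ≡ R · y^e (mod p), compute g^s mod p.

Squares mod 2969: 2324^1≡2324, 2324^2≡365, 2324^4≡2589, 2324^8≡1888, 2324^16≡1744, 2324^32≡1280, 2324^64≡2481, 2324^128≡624, 2324^256≡437, 2324^512≡953, 2324^1024≡2664
1999 = 1024 + 512 + 256 + 128 + 64 + 8 + 4 + 2 + 1, so 2324^1999 ≡ 2664·953·437·624·2481·1888·2589·365·2324 ≡ 1367 (mod 2969)

1367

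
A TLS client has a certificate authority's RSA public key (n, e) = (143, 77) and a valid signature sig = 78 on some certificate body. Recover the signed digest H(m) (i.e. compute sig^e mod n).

78

sig^2 ≡ 78^2 = 6084 ≡ 78
sig^4 ≡ 78^2 = 6084 ≡ 78
sig^8 ≡ 78^2 = 6084 ≡ 78
sig^16 ≡ 78^2 = 6084 ≡ 78
sig^32 ≡ 78^2 = 6084 ≡ 78
sig^64 ≡ 78^2 = 6084 ≡ 78
77 = 64 + 8 + 4 + 1, so sig^77 ≡ 78·78·78·78 ≡ 78 (mod 143)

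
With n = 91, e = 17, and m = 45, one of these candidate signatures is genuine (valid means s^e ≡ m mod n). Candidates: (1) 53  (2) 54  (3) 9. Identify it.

2

Candidate 1: Squares mod 91: 53^1≡53, 53^2≡79, 53^4≡53, 53^8≡79, 53^16≡53; 17 = 16 + 1, so 53^17 ≡ 53·53 ≡ 79 (mod 91)
Candidate 2: Squares mod 91: 54^1≡54, 54^2≡4, 54^4≡16, 54^8≡74, 54^16≡16; 17 = 16 + 1, so 54^17 ≡ 16·54 ≡ 45 (mod 91)
  → matches m = 45
Candidate 3: Squares mod 91: 9^1≡9, 9^2≡81, 9^4≡9, 9^8≡81, 9^16≡9; 17 = 16 + 1, so 9^17 ≡ 9·9 ≡ 81 (mod 91)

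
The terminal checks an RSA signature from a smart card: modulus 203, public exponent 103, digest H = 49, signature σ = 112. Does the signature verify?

σ^2 ≡ 112^2 = 12544 ≡ 161
σ^4 ≡ 161^2 = 25921 ≡ 140
σ^8 ≡ 140^2 = 19600 ≡ 112
σ^16 ≡ 112^2 = 12544 ≡ 161
σ^32 ≡ 161^2 = 25921 ≡ 140
σ^64 ≡ 140^2 = 19600 ≡ 112
103 = 64 + 32 + 4 + 2 + 1, so σ^103 ≡ 112·140·140·161·112 ≡ 49 (mod 203)
σ^103 mod 203 = 49 matches H.

verifies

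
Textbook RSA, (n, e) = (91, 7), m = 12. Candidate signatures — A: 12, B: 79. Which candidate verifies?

Candidate A: 12^2 = 144 ≡ 53; 12^4 ≡ 53^2 = 2809 ≡ 79; 7 = 4 + 2 + 1, so 12^7 ≡ 79·53·12 ≡ 12 (mod 91)
  → matches m = 12
Candidate B: 79^2 = 6241 ≡ 53; 79^4 ≡ 53^2 = 2809 ≡ 79; 7 = 4 + 2 + 1, so 79^7 ≡ 79·53·79 ≡ 79 (mod 91)

A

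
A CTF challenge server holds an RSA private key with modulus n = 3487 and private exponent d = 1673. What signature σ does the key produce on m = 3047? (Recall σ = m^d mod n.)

627

m^2 ≡ 3047^2 = 9284209 ≡ 1815
m^4 ≡ 1815^2 = 3294225 ≡ 2497
m^8 ≡ 2497^2 = 6235009 ≡ 253
m^16 ≡ 253^2 = 64009 ≡ 1243
m^32 ≡ 1243^2 = 1545049 ≡ 308
m^64 ≡ 308^2 = 94864 ≡ 715
m^128 ≡ 715^2 = 511225 ≡ 2123
m^256 ≡ 2123^2 = 4507129 ≡ 1925
m^512 ≡ 1925^2 = 3705625 ≡ 2431
m^1024 ≡ 2431^2 = 5909761 ≡ 2783
1673 = 1024 + 512 + 128 + 8 + 1, so m^1673 ≡ 2783·2431·2123·253·3047 ≡ 627 (mod 3487)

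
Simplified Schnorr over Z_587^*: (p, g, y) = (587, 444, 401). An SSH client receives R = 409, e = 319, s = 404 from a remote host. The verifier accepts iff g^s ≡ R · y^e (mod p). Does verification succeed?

g^s mod p:
444^404 mod 587 = 220
R · y^e mod p:
401^319 mod 587 = 66
409·66 = 26994 ≡ 579 (mod 587)
220 ≠ 579; the check fails.

fails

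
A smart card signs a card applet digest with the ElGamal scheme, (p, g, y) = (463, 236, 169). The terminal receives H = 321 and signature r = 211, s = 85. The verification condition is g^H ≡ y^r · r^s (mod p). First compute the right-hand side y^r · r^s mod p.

411

169^211 mod 463 = 169
211^85 mod 463 = 249
y^r · r^s ≡ 169·249 = 42081 ≡ 411 (mod 463)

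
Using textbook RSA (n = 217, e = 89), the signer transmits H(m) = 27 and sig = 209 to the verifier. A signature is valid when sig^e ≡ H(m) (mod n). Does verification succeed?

sig^2 ≡ 209^2 = 43681 ≡ 64
sig^4 ≡ 64^2 = 4096 ≡ 190
sig^8 ≡ 190^2 = 36100 ≡ 78
sig^16 ≡ 78^2 = 6084 ≡ 8
sig^32 ≡ 8^2 = 64
sig^64 ≡ 64^2 = 4096 ≡ 190
89 = 64 + 16 + 8 + 1, so sig^89 ≡ 190·8·78·209 ≡ 27 (mod 217)
sig^89 mod 217 = 27 matches H(m).

passes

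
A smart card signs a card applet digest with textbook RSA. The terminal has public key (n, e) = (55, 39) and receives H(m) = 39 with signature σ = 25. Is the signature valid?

invalid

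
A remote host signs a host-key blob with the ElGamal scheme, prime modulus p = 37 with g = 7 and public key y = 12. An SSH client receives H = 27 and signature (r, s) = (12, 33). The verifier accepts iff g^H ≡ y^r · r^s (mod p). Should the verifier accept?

Left side g^H mod p:
Squares mod 37: 7^1≡7, 7^2≡12, 7^4≡33, 7^8≡16, 7^16≡34
27 = 16 + 8 + 2 + 1, so 7^27 ≡ 34·16·12·7 ≡ 1 (mod 37)
Right side y^r · r^s mod p:
Squares mod 37: 12^1≡12, 12^2≡33, 12^4≡16, 12^8≡34
12 = 8 + 4, so 12^12 ≡ 34·16 ≡ 26 (mod 37)
Squares mod 37: 12^1≡12, 12^2≡33, 12^4≡16, 12^8≡34, 12^16≡9, 12^32≡7
33 = 32 + 1, so 12^33 ≡ 7·12 ≡ 10 (mod 37)
26·10 = 260 ≡ 1 (mod 37)
1 ≡ 1 (mod 37), so the signature is genuine.

accept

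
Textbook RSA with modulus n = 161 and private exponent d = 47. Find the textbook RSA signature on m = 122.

Squares mod 161: m^1≡122, m^2≡72, m^4≡32, m^8≡58, m^16≡144, m^32≡128
47 = 32 + 8 + 4 + 2 + 1, so m^47 ≡ 128·58·32·72·122 ≡ 159 (mod 161)

159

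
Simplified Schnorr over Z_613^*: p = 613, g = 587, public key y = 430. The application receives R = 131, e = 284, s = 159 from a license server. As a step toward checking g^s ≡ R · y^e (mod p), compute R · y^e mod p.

430^2 = 184900 ≡ 387
430^4 ≡ 387^2 = 149769 ≡ 197
430^8 ≡ 197^2 = 38809 ≡ 190
430^16 ≡ 190^2 = 36100 ≡ 546
430^32 ≡ 546^2 = 298116 ≡ 198
430^64 ≡ 198^2 = 39204 ≡ 585
430^128 ≡ 585^2 = 342225 ≡ 171
430^256 ≡ 171^2 = 29241 ≡ 430
284 = 256 + 16 + 8 + 4, so 430^284 ≡ 430·546·190·197 ≡ 37 (mod 613)
R · y^e ≡ 131·37 = 4847 ≡ 556 (mod 613)

556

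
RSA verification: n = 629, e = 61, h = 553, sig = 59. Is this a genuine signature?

sig^2 ≡ 59^2 = 3481 ≡ 336
sig^4 ≡ 336^2 = 112896 ≡ 305
sig^8 ≡ 305^2 = 93025 ≡ 562
sig^16 ≡ 562^2 = 315844 ≡ 86
sig^32 ≡ 86^2 = 7396 ≡ 477
61 = 32 + 16 + 8 + 4 + 1, so sig^61 ≡ 477·86·562·305·59 ≡ 553 (mod 629)
Since 553 equals the digest 553, verification succeeds.

genuine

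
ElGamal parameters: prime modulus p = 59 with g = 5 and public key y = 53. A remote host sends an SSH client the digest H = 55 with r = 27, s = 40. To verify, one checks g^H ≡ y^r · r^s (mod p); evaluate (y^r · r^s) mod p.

17

53^2 = 2809 ≡ 36
53^4 ≡ 36^2 = 1296 ≡ 57
53^8 ≡ 57^2 = 3249 ≡ 4
53^16 ≡ 4^2 = 16
27 = 16 + 8 + 2 + 1, so 53^27 ≡ 16·4·36·53 ≡ 41 (mod 59)
27^2 = 729 ≡ 21
27^4 ≡ 21^2 = 441 ≡ 28
27^8 ≡ 28^2 = 784 ≡ 17
27^16 ≡ 17^2 = 289 ≡ 53
27^32 ≡ 53^2 = 2809 ≡ 36
40 = 32 + 8, so 27^40 ≡ 36·17 ≡ 22 (mod 59)
y^r · r^s ≡ 41·22 = 902 ≡ 17 (mod 59)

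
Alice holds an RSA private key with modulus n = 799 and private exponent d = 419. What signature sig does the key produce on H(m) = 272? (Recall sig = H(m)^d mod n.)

(H(m))^2 ≡ 272^2 = 73984 ≡ 476
(H(m))^4 ≡ 476^2 = 226576 ≡ 459
(H(m))^8 ≡ 459^2 = 210681 ≡ 544
(H(m))^16 ≡ 544^2 = 295936 ≡ 306
(H(m))^32 ≡ 306^2 = 93636 ≡ 153
(H(m))^64 ≡ 153^2 = 23409 ≡ 238
(H(m))^128 ≡ 238^2 = 56644 ≡ 714
(H(m))^256 ≡ 714^2 = 509796 ≡ 34
419 = 256 + 128 + 32 + 2 + 1, so (H(m))^419 ≡ 34·714·153·476·272 ≡ 204 (mod 799)

204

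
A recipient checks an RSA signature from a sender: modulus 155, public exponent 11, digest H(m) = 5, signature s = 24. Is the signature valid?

s^11 mod 155 = 104
s^11 mod 155 = 104, but H(m) = 5.

invalid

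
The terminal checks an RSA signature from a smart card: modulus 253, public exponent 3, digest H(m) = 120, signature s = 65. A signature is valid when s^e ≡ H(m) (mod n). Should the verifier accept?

accept

s^2 ≡ 65^2 = 4225 ≡ 177
3 = 2 + 1, so s^3 ≡ 177·65 ≡ 120 (mod 253)
120 = H(m), so the signature checks out.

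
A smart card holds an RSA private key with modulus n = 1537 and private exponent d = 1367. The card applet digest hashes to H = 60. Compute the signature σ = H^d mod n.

H^2 ≡ 60^2 = 3600 ≡ 526
H^4 ≡ 526^2 = 276676 ≡ 16
H^8 ≡ 16^2 = 256
H^16 ≡ 256^2 = 65536 ≡ 982
H^32 ≡ 982^2 = 964324 ≡ 625
H^64 ≡ 625^2 = 390625 ≡ 227
H^128 ≡ 227^2 = 51529 ≡ 808
H^256 ≡ 808^2 = 652864 ≡ 1176
H^512 ≡ 1176^2 = 1382976 ≡ 1213
H^1024 ≡ 1213^2 = 1471369 ≡ 460
1367 = 1024 + 256 + 64 + 16 + 4 + 2 + 1, so H^1367 ≡ 460·1176·227·982·16·526·60 ≡ 1170 (mod 1537)

1170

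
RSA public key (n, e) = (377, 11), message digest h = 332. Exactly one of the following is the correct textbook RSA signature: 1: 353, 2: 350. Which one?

Candidate 1: 353^2 = 124609 ≡ 199; 353^4 ≡ 199^2 = 39601 ≡ 16; 353^8 ≡ 16^2 = 256; 11 = 8 + 2 + 1, so 353^11 ≡ 256·199·353 ≡ 332 (mod 377)
  → matches h = 332
Candidate 2: 350^2 = 122500 ≡ 352; 350^4 ≡ 352^2 = 123904 ≡ 248; 350^8 ≡ 248^2 = 61504 ≡ 53; 11 = 8 + 2 + 1, so 350^11 ≡ 53·352·350 ≡ 337 (mod 377)

1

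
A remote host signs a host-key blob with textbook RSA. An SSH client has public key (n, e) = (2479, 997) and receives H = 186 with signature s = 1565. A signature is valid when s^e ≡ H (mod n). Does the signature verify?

does not verify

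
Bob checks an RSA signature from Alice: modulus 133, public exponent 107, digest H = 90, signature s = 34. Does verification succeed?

passes

s^107 mod 133 = 90
90 = H, so the signature checks out.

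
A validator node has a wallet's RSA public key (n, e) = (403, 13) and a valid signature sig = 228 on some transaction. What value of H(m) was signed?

176

Squares mod 403: sig^1≡228, sig^2≡400, sig^4≡9, sig^8≡81
13 = 8 + 4 + 1, so sig^13 ≡ 81·9·228 ≡ 176 (mod 403)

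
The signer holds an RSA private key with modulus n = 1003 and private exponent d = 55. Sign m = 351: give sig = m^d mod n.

m^2 ≡ 351^2 = 123201 ≡ 835
m^4 ≡ 835^2 = 697225 ≡ 140
m^8 ≡ 140^2 = 19600 ≡ 543
m^16 ≡ 543^2 = 294849 ≡ 970
m^32 ≡ 970^2 = 940900 ≡ 86
55 = 32 + 16 + 4 + 2 + 1, so m^55 ≡ 86·970·140·835·351 ≡ 496 (mod 1003)

496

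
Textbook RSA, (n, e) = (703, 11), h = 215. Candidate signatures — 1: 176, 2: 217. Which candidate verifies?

Candidate 1: 176^2 = 30976 ≡ 44; 176^4 ≡ 44^2 = 1936 ≡ 530; 176^8 ≡ 530^2 = 280900 ≡ 403; 11 = 8 + 2 + 1, so 176^11 ≡ 403·44·176 ≡ 215 (mod 703)
  → matches h = 215
Candidate 2: 217^2 = 47089 ≡ 691; 217^4 ≡ 691^2 = 477481 ≡ 144; 217^8 ≡ 144^2 = 20736 ≡ 349; 11 = 8 + 2 + 1, so 217^11 ≡ 349·691·217 ≡ 183 (mod 703)

1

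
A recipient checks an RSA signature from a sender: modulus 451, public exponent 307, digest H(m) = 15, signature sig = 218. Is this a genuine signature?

genuine

Squares mod 451: sig^1≡218, sig^2≡169, sig^4≡148, sig^8≡256, sig^16≡141, sig^32≡37, sig^64≡16, sig^128≡256, sig^256≡141
307 = 256 + 32 + 16 + 2 + 1, so sig^307 ≡ 141·37·141·169·218 ≡ 15 (mod 451)
sig^307 mod 451 = 15 matches H(m).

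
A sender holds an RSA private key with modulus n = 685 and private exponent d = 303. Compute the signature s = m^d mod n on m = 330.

175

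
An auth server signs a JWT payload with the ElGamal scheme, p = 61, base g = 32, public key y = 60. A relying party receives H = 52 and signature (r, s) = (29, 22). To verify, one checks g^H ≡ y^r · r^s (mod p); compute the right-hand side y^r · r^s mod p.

47

Squares mod 61: 60^1≡60, 60^2≡1, 60^4≡1, 60^8≡1, 60^16≡1
29 = 16 + 8 + 4 + 1, so 60^29 ≡ 1·1·1·60 ≡ 60 (mod 61)
Squares mod 61: 29^1≡29, 29^2≡48, 29^4≡47, 29^8≡13, 29^16≡47
22 = 16 + 4 + 2, so 29^22 ≡ 47·47·48 ≡ 14 (mod 61)
y^r · r^s ≡ 60·14 = 840 ≡ 47 (mod 61)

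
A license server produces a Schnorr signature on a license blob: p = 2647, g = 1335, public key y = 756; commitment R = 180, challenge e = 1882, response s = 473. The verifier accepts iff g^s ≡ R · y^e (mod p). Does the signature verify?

g^s mod p:
1335^2 = 1782225 ≡ 794
1335^4 ≡ 794^2 = 630436 ≡ 450
1335^8 ≡ 450^2 = 202500 ≡ 1328
1335^16 ≡ 1328^2 = 1763584 ≡ 682
1335^32 ≡ 682^2 = 465124 ≡ 1899
1335^64 ≡ 1899^2 = 3606201 ≡ 987
1335^128 ≡ 987^2 = 974169 ≡ 73
1335^256 ≡ 73^2 = 5329 ≡ 35
473 = 256 + 128 + 64 + 16 + 8 + 1, so 1335^473 ≡ 35·73·987·682·1328·1335 ≡ 748 (mod 2647)
R · y^e mod p:
756^2 = 571536 ≡ 2431
756^4 ≡ 2431^2 = 5909761 ≡ 1657
756^8 ≡ 1657^2 = 2745649 ≡ 710
756^16 ≡ 710^2 = 504100 ≡ 1170
756^32 ≡ 1170^2 = 1368900 ≡ 401
756^64 ≡ 401^2 = 160801 ≡ 1981
756^128 ≡ 1981^2 = 3924361 ≡ 1507
756^256 ≡ 1507^2 = 2271049 ≡ 2570
756^512 ≡ 2570^2 = 6604900 ≡ 635
756^1024 ≡ 635^2 = 403225 ≡ 881
1882 = 1024 + 512 + 256 + 64 + 16 + 8 + 2, so 756^1882 ≡ 881·635·2570·1981·1170·710·2431 ≡ 2385 (mod 2647)
180·2385 = 429300 ≡ 486 (mod 2647)
748 ≠ 486; the check fails.

does not verify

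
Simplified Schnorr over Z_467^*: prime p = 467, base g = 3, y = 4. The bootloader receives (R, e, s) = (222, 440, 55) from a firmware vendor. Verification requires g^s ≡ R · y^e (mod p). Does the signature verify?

g^s mod p:
Squares mod 467: 3^1≡3, 3^2≡9, 3^4≡81, 3^8≡23, 3^16≡62, 3^32≡108
55 = 32 + 16 + 4 + 2 + 1, so 3^55 ≡ 108·62·81·9·3 ≡ 433 (mod 467)
R · y^e mod p:
Squares mod 467: 4^1≡4, 4^2≡16, 4^4≡256, 4^8≡156, 4^16≡52, 4^32≡369, 4^64≡264, 4^128≡113, 4^256≡160
440 = 256 + 128 + 32 + 16 + 8, so 4^440 ≡ 160·113·369·52·156 ≡ 206 (mod 467)
222·206 = 45732 ≡ 433 (mod 467)
433 ≡ 433 (mod 467); signature holds.

verifies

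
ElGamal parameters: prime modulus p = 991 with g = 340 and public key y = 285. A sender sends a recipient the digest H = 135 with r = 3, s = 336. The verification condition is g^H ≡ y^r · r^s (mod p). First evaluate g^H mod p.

873

Squares mod 991: 340^1≡340, 340^2≡644, 340^4≡498, 340^8≡254, 340^16≡101, 340^32≡291, 340^64≡446, 340^128≡716
135 = 128 + 4 + 2 + 1, so 340^135 ≡ 716·498·644·340 ≡ 873 (mod 991)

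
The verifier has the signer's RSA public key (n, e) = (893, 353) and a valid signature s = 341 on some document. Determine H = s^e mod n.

s^2 ≡ 341^2 = 116281 ≡ 191
s^4 ≡ 191^2 = 36481 ≡ 761
s^8 ≡ 761^2 = 579121 ≡ 457
s^16 ≡ 457^2 = 208849 ≡ 780
s^32 ≡ 780^2 = 608400 ≡ 267
s^64 ≡ 267^2 = 71289 ≡ 742
s^128 ≡ 742^2 = 550564 ≡ 476
s^256 ≡ 476^2 = 226576 ≡ 647
353 = 256 + 64 + 32 + 1, so s^353 ≡ 647·742·267·341 ≡ 645 (mod 893)

645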